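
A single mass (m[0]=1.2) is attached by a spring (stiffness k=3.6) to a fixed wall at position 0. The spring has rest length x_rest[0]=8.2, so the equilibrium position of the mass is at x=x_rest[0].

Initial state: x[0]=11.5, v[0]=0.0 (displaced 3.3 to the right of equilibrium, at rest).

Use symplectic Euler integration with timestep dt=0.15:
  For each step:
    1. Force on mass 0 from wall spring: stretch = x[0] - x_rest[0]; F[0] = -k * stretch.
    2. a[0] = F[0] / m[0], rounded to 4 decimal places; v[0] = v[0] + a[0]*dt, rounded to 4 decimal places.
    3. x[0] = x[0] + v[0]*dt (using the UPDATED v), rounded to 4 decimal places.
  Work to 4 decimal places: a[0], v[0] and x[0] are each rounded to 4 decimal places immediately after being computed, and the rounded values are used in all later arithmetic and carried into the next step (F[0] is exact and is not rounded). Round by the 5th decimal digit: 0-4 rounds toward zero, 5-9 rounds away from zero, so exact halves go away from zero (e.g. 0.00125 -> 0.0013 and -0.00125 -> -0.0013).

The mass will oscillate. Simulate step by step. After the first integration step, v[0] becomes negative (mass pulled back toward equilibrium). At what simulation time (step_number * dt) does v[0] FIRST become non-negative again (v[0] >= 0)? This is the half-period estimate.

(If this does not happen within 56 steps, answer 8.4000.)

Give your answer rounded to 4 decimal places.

Answer: 1.9500

Derivation:
Step 0: x=[11.5000] v=[0.0000]
Step 1: x=[11.2773] v=[-1.4850]
Step 2: x=[10.8468] v=[-2.8698]
Step 3: x=[10.2377] v=[-4.0609]
Step 4: x=[9.4910] v=[-4.9779]
Step 5: x=[8.6572] v=[-5.5589]
Step 6: x=[7.7925] v=[-5.7646]
Step 7: x=[6.9553] v=[-5.5812]
Step 8: x=[6.2021] v=[-5.0211]
Step 9: x=[5.5838] v=[-4.1220]
Step 10: x=[5.1421] v=[-2.9447]
Step 11: x=[4.9068] v=[-1.5686]
Step 12: x=[4.8938] v=[-0.0867]
Step 13: x=[5.1040] v=[1.4011]
First v>=0 after going negative at step 13, time=1.9500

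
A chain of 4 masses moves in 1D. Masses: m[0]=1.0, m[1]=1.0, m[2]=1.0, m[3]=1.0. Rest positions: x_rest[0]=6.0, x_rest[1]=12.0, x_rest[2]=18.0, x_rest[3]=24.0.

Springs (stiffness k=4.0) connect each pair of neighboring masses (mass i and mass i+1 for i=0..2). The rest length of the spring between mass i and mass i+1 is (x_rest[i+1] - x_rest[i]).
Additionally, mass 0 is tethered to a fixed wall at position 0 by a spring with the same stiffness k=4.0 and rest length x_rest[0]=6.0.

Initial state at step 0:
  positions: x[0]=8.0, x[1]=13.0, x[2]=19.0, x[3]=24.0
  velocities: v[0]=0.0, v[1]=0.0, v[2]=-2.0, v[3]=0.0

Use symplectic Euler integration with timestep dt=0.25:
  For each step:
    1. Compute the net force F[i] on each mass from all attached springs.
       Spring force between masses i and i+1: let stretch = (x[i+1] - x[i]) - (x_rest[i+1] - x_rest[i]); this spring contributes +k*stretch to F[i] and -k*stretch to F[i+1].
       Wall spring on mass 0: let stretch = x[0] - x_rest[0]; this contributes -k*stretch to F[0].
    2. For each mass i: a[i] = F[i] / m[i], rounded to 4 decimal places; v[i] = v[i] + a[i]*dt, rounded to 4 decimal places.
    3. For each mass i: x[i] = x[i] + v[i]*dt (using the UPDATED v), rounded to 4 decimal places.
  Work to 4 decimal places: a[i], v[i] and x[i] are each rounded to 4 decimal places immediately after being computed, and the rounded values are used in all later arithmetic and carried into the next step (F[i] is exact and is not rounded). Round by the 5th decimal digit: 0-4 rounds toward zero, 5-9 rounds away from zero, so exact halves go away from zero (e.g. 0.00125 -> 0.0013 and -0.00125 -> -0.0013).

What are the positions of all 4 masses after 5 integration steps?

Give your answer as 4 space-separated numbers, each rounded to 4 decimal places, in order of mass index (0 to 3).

Step 0: x=[8.0000 13.0000 19.0000 24.0000] v=[0.0000 0.0000 -2.0000 0.0000]
Step 1: x=[7.2500 13.2500 18.2500 24.2500] v=[-3.0000 1.0000 -3.0000 1.0000]
Step 2: x=[6.1875 13.2500 17.7500 24.5000] v=[-4.2500 0.0000 -2.0000 1.0000]
Step 3: x=[5.3438 12.6094 17.8125 24.5625] v=[-3.3750 -2.5625 0.2500 0.2500]
Step 4: x=[4.9805 11.4532 18.2617 24.4375] v=[-1.4532 -4.6250 1.7969 -0.5000]
Step 5: x=[4.9903 10.3809 18.5528 24.2686] v=[0.0390 -4.2892 1.1642 -0.6758]

Answer: 4.9903 10.3809 18.5528 24.2686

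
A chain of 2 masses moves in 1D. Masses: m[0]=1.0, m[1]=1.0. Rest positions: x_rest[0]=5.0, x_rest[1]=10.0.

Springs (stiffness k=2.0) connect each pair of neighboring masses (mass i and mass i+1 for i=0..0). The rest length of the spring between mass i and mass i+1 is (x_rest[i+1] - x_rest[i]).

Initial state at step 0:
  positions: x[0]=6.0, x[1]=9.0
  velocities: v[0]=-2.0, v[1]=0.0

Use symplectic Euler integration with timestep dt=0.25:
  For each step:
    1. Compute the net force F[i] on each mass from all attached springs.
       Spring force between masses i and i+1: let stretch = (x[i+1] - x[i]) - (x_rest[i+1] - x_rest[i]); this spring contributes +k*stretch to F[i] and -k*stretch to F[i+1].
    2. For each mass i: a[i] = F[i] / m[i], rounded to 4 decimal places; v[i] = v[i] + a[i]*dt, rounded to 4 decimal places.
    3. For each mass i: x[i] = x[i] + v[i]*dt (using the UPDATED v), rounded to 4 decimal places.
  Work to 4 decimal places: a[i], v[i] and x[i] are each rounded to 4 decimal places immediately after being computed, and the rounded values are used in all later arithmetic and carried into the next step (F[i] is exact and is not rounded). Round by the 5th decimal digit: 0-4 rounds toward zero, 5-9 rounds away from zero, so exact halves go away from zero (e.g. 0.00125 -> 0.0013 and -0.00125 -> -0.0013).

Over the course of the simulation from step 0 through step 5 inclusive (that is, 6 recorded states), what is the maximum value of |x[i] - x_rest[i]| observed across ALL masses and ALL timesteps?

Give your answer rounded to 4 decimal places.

Answer: 2.5137

Derivation:
Step 0: x=[6.0000 9.0000] v=[-2.0000 0.0000]
Step 1: x=[5.2500 9.2500] v=[-3.0000 1.0000]
Step 2: x=[4.3750 9.6250] v=[-3.5000 1.5000]
Step 3: x=[3.5313 9.9688] v=[-3.3750 1.3750]
Step 4: x=[2.8672 10.1329] v=[-2.6563 0.6563]
Step 5: x=[2.4863 10.0138] v=[-1.5235 -0.4766]
Max displacement = 2.5137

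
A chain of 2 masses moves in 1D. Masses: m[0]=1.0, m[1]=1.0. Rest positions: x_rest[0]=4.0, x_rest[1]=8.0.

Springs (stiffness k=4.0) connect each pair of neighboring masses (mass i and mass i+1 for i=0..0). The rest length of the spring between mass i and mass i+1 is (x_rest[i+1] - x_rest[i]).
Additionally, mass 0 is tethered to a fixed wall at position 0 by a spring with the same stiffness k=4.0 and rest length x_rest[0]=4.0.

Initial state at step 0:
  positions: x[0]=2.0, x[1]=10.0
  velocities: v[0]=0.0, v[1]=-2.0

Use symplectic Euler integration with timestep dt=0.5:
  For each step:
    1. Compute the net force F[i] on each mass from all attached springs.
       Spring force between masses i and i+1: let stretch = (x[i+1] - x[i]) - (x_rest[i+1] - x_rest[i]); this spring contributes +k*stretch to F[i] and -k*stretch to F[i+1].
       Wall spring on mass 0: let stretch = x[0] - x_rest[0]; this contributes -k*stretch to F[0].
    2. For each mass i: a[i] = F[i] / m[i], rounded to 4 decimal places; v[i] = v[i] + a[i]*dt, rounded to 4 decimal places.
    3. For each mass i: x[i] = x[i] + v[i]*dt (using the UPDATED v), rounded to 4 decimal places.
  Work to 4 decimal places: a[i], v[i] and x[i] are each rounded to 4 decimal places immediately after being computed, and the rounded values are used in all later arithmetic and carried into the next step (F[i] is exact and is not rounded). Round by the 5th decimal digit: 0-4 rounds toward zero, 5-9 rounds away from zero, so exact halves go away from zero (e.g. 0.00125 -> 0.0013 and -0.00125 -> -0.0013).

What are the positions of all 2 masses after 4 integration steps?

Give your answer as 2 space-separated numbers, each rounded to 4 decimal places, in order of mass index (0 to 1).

Step 0: x=[2.0000 10.0000] v=[0.0000 -2.0000]
Step 1: x=[8.0000 5.0000] v=[12.0000 -10.0000]
Step 2: x=[3.0000 7.0000] v=[-10.0000 4.0000]
Step 3: x=[-1.0000 9.0000] v=[-8.0000 4.0000]
Step 4: x=[6.0000 5.0000] v=[14.0000 -8.0000]

Answer: 6.0000 5.0000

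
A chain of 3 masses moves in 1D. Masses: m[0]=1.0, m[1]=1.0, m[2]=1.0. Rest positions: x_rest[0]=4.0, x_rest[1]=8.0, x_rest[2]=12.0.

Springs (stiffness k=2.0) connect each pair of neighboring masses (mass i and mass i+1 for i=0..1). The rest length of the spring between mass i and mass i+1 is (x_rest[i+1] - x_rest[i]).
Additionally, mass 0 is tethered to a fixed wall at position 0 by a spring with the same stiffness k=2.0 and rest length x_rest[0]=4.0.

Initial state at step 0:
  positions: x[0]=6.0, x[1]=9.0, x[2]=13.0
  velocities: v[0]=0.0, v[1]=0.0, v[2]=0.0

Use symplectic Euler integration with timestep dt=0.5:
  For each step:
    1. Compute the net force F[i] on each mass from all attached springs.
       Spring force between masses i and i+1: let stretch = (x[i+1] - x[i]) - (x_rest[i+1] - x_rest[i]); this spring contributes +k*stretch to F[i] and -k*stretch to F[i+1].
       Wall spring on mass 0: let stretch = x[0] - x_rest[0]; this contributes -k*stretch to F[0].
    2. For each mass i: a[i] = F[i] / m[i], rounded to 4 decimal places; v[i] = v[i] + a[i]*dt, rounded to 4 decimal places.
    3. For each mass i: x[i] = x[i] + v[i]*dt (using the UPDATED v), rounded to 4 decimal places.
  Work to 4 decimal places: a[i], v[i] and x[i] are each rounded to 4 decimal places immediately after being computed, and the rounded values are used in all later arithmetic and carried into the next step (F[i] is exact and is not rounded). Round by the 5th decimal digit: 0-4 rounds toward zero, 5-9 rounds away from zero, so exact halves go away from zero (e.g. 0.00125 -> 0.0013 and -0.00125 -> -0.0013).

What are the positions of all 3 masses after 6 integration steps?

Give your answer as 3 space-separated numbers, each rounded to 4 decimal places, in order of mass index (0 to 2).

Answer: 4.0938 8.5313 10.2657

Derivation:
Step 0: x=[6.0000 9.0000 13.0000] v=[0.0000 0.0000 0.0000]
Step 1: x=[4.5000 9.5000 13.0000] v=[-3.0000 1.0000 0.0000]
Step 2: x=[3.2500 9.2500 13.2500] v=[-2.5000 -0.5000 0.5000]
Step 3: x=[3.3750 8.0000 13.5000] v=[0.2500 -2.5000 0.5000]
Step 4: x=[4.1250 7.1875 13.0000] v=[1.5000 -1.6250 -1.0000]
Step 5: x=[4.3438 7.7500 11.5938] v=[0.4375 1.1250 -2.8125]
Step 6: x=[4.0938 8.5313 10.2657] v=[-0.5001 1.5626 -2.6563]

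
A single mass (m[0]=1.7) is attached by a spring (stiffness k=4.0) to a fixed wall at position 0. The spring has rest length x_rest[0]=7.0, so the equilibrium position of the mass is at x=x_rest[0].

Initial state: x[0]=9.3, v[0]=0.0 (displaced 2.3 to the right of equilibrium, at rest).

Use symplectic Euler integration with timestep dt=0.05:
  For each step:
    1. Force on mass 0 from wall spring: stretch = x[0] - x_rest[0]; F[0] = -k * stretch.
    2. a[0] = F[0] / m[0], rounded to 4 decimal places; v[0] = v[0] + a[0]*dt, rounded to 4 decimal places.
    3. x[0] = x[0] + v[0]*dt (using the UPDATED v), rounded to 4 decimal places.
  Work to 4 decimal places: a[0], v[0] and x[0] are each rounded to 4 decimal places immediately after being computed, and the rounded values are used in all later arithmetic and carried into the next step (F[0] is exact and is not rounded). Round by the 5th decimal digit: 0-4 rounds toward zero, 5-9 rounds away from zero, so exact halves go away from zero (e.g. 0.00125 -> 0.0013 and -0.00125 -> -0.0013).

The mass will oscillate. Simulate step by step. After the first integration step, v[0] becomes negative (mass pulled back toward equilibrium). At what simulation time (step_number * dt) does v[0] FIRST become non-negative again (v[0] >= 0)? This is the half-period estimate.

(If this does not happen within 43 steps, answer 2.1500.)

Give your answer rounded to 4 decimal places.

Step 0: x=[9.3000] v=[0.0000]
Step 1: x=[9.2865] v=[-0.2706]
Step 2: x=[9.2595] v=[-0.5396]
Step 3: x=[9.2192] v=[-0.8054]
Step 4: x=[9.1659] v=[-1.0665]
Step 5: x=[9.0998] v=[-1.3213]
Step 6: x=[9.0214] v=[-1.5683]
Step 7: x=[8.9311] v=[-1.8061]
Step 8: x=[8.8294] v=[-2.0333]
Step 9: x=[8.7170] v=[-2.2485]
Step 10: x=[8.5945] v=[-2.4505]
Step 11: x=[8.4626] v=[-2.6381]
Step 12: x=[8.3221] v=[-2.8102]
Step 13: x=[8.1738] v=[-2.9657]
Step 14: x=[8.0186] v=[-3.1038]
Step 15: x=[7.8574] v=[-3.2236]
Step 16: x=[7.6912] v=[-3.3245]
Step 17: x=[7.5209] v=[-3.4058]
Step 18: x=[7.3475] v=[-3.4671]
Step 19: x=[7.1721] v=[-3.5080]
Step 20: x=[6.9957] v=[-3.5282]
Step 21: x=[6.8193] v=[-3.5277]
Step 22: x=[6.6440] v=[-3.5064]
Step 23: x=[6.4708] v=[-3.4645]
Step 24: x=[6.3007] v=[-3.4022]
Step 25: x=[6.1347] v=[-3.3199]
Step 26: x=[5.9738] v=[-3.2181]
Step 27: x=[5.8189] v=[-3.0974]
Step 28: x=[5.6710] v=[-2.9584]
Step 29: x=[5.5309] v=[-2.8020]
Step 30: x=[5.3994] v=[-2.6292]
Step 31: x=[5.2774] v=[-2.4409]
Step 32: x=[5.1655] v=[-2.2382]
Step 33: x=[5.0644] v=[-2.0224]
Step 34: x=[4.9747] v=[-1.7947]
Step 35: x=[4.8969] v=[-1.5564]
Step 36: x=[4.8315] v=[-1.3090]
Step 37: x=[4.7788] v=[-1.0539]
Step 38: x=[4.7392] v=[-0.7926]
Step 39: x=[4.7129] v=[-0.5266]
Step 40: x=[4.7000] v=[-0.2575]
Step 41: x=[4.7007] v=[0.0131]
First v>=0 after going negative at step 41, time=2.0500

Answer: 2.0500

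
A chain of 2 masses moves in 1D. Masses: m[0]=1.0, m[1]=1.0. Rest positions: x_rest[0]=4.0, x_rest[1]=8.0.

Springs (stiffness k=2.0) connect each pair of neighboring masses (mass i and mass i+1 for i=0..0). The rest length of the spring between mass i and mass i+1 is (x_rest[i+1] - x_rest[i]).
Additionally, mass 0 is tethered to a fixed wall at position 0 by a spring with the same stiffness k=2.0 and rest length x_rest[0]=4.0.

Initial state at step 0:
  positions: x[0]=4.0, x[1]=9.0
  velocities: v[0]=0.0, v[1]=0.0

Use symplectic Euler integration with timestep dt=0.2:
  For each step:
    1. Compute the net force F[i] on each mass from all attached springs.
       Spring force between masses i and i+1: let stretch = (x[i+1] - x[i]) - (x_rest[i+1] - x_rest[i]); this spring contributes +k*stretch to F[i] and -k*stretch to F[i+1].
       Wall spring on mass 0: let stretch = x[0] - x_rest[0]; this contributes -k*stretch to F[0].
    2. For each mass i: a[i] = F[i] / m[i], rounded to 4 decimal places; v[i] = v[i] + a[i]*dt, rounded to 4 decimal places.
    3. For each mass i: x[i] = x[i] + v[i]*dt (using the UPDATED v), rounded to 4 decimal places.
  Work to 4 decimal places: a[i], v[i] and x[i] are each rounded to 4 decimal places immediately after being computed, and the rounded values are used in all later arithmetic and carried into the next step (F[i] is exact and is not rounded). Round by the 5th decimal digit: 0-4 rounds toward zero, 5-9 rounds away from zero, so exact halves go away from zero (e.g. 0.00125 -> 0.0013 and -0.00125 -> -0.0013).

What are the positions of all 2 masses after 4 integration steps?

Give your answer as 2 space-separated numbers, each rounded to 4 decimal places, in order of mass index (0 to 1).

Step 0: x=[4.0000 9.0000] v=[0.0000 0.0000]
Step 1: x=[4.0800 8.9200] v=[0.4000 -0.4000]
Step 2: x=[4.2208 8.7728] v=[0.7040 -0.7360]
Step 3: x=[4.3881 8.5814] v=[0.8365 -0.9568]
Step 4: x=[4.5398 8.3746] v=[0.7586 -1.0341]

Answer: 4.5398 8.3746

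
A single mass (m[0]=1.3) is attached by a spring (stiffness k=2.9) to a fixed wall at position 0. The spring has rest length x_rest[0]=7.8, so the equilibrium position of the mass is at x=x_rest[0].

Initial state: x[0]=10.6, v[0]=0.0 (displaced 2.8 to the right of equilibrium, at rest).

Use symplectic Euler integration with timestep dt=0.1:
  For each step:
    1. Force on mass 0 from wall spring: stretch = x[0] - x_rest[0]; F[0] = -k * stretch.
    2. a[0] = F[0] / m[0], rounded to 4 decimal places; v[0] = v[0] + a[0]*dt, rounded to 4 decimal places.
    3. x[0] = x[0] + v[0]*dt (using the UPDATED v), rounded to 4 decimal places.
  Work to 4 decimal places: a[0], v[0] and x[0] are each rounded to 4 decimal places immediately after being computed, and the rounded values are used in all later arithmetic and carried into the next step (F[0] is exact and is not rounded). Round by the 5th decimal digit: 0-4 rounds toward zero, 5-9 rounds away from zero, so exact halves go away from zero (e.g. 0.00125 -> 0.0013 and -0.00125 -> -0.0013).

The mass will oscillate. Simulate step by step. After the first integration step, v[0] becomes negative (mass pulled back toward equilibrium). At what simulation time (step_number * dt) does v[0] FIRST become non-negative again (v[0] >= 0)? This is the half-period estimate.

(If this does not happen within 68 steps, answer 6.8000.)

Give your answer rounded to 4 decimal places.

Step 0: x=[10.6000] v=[0.0000]
Step 1: x=[10.5375] v=[-0.6246]
Step 2: x=[10.4140] v=[-1.2353]
Step 3: x=[10.2322] v=[-1.8184]
Step 4: x=[9.9961] v=[-2.3610]
Step 5: x=[9.7110] v=[-2.8509]
Step 6: x=[9.3833] v=[-3.2772]
Step 7: x=[9.0203] v=[-3.6304]
Step 8: x=[8.6300] v=[-3.9026]
Step 9: x=[8.2212] v=[-4.0878]
Step 10: x=[7.8030] v=[-4.1818]
Step 11: x=[7.3848] v=[-4.1825]
Step 12: x=[6.9758] v=[-4.0899]
Step 13: x=[6.5852] v=[-3.9060]
Step 14: x=[6.2217] v=[-3.6350]
Step 15: x=[5.8934] v=[-3.2829]
Step 16: x=[5.6076] v=[-2.8576]
Step 17: x=[5.3708] v=[-2.3685]
Step 18: x=[5.1881] v=[-1.8266]
Step 19: x=[5.0637] v=[-1.2440]
Step 20: x=[5.0003] v=[-0.6336]
Step 21: x=[4.9994] v=[-0.0091]
Step 22: x=[5.0610] v=[0.6157]
First v>=0 after going negative at step 22, time=2.2000

Answer: 2.2000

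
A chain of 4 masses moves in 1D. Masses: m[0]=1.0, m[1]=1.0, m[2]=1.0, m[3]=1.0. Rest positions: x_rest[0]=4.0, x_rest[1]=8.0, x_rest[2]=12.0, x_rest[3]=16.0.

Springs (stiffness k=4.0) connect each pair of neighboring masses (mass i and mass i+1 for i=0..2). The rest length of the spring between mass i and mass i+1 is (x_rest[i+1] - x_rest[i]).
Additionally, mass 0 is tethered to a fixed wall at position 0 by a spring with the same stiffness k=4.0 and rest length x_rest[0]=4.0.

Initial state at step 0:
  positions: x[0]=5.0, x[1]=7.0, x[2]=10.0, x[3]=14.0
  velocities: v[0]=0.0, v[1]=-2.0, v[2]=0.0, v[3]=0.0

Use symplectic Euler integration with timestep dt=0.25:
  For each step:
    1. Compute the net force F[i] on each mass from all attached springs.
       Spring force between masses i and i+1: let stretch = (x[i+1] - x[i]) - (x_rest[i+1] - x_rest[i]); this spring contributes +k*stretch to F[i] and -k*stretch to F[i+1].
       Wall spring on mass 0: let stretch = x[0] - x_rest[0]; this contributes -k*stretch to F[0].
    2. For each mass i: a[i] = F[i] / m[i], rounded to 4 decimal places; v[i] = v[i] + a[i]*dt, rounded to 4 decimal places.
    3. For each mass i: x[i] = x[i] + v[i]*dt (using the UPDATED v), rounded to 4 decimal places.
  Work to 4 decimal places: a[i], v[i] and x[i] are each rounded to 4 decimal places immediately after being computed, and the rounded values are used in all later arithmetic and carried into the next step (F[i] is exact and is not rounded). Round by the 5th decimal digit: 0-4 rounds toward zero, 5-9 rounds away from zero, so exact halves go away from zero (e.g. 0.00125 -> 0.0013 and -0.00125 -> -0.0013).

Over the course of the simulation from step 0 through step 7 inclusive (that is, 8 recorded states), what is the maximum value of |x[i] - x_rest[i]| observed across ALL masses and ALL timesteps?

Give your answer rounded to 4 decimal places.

Answer: 2.3203

Derivation:
Step 0: x=[5.0000 7.0000 10.0000 14.0000] v=[0.0000 -2.0000 0.0000 0.0000]
Step 1: x=[4.2500 6.7500 10.2500 14.0000] v=[-3.0000 -1.0000 1.0000 0.0000]
Step 2: x=[3.0625 6.7500 10.5625 14.0625] v=[-4.7500 0.0000 1.2500 0.2500]
Step 3: x=[2.0313 6.7813 10.7969 14.2500] v=[-4.1250 0.1250 0.9375 0.7500]
Step 4: x=[1.6797 6.6290 10.8907 14.5742] v=[-1.4063 -0.6094 0.3750 1.2969]
Step 5: x=[2.1455 6.3048 10.8399 14.9776] v=[1.8633 -1.2970 -0.2032 1.6134]
Step 6: x=[3.1148 6.0745 10.6898 15.3465] v=[3.8771 -0.9212 -0.6006 1.4757]
Step 7: x=[4.0453 6.2581 10.5500 15.5513] v=[3.7220 0.7344 -0.5592 0.8190]
Max displacement = 2.3203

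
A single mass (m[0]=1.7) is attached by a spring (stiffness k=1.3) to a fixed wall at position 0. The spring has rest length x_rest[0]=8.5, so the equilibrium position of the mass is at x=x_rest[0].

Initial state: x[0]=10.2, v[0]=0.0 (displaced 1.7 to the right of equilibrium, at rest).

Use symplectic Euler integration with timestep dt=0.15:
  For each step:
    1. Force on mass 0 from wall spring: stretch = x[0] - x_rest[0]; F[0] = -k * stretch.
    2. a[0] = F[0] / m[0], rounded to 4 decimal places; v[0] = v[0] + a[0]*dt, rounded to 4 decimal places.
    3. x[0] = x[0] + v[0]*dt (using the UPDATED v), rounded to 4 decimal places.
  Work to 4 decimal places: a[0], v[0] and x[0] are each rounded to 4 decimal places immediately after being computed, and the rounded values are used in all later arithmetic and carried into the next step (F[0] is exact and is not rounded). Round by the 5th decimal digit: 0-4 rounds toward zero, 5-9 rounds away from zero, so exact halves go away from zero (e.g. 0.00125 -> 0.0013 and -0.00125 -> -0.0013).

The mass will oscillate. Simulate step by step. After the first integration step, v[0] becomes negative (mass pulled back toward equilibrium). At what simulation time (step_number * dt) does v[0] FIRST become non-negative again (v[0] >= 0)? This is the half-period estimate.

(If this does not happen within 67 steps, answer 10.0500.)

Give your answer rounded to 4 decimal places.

Answer: 3.6000

Derivation:
Step 0: x=[10.2000] v=[0.0000]
Step 1: x=[10.1708] v=[-0.1950]
Step 2: x=[10.1128] v=[-0.3867]
Step 3: x=[10.0270] v=[-0.5717]
Step 4: x=[9.9150] v=[-0.7469]
Step 5: x=[9.7786] v=[-0.9092]
Step 6: x=[9.6202] v=[-1.0559]
Step 7: x=[9.4425] v=[-1.1844]
Step 8: x=[9.2486] v=[-1.2925]
Step 9: x=[9.0418] v=[-1.3784]
Step 10: x=[8.8257] v=[-1.4405]
Step 11: x=[8.6040] v=[-1.4779]
Step 12: x=[8.3805] v=[-1.4898]
Step 13: x=[8.1591] v=[-1.4761]
Step 14: x=[7.9436] v=[-1.4370]
Step 15: x=[7.7376] v=[-1.3732]
Step 16: x=[7.5447] v=[-1.2858]
Step 17: x=[7.3683] v=[-1.1762]
Step 18: x=[7.2113] v=[-1.0464]
Step 19: x=[7.0765] v=[-0.8986]
Step 20: x=[6.9662] v=[-0.7353]
Step 21: x=[6.8823] v=[-0.5594]
Step 22: x=[6.8262] v=[-0.3738]
Step 23: x=[6.7989] v=[-0.1818]
Step 24: x=[6.8009] v=[0.0133]
First v>=0 after going negative at step 24, time=3.6000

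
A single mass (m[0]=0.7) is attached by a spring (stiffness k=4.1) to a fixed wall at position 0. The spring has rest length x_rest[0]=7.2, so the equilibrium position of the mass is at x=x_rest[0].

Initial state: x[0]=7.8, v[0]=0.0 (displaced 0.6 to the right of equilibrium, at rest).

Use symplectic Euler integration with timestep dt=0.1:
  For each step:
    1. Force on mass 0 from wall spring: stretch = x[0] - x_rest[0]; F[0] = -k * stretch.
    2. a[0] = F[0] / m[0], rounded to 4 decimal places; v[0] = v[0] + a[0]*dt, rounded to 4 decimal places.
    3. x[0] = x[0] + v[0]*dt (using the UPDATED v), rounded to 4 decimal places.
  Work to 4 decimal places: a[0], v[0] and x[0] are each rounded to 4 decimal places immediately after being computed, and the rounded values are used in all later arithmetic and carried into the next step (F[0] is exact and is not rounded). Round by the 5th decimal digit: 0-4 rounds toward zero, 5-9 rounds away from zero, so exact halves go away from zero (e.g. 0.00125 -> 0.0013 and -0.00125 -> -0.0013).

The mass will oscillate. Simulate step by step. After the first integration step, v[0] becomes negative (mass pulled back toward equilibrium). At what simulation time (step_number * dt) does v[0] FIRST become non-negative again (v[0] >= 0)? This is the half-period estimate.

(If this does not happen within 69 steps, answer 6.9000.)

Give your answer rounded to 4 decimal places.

Answer: 1.3000

Derivation:
Step 0: x=[7.8000] v=[0.0000]
Step 1: x=[7.7649] v=[-0.3514]
Step 2: x=[7.6967] v=[-0.6823]
Step 3: x=[7.5994] v=[-0.9732]
Step 4: x=[7.4787] v=[-1.2071]
Step 5: x=[7.3417] v=[-1.3703]
Step 6: x=[7.1964] v=[-1.4533]
Step 7: x=[7.0513] v=[-1.4512]
Step 8: x=[6.9149] v=[-1.3641]
Step 9: x=[6.7952] v=[-1.1971]
Step 10: x=[6.6992] v=[-0.9600]
Step 11: x=[6.6325] v=[-0.6667]
Step 12: x=[6.5991] v=[-0.3343]
Step 13: x=[6.6009] v=[0.0177]
First v>=0 after going negative at step 13, time=1.3000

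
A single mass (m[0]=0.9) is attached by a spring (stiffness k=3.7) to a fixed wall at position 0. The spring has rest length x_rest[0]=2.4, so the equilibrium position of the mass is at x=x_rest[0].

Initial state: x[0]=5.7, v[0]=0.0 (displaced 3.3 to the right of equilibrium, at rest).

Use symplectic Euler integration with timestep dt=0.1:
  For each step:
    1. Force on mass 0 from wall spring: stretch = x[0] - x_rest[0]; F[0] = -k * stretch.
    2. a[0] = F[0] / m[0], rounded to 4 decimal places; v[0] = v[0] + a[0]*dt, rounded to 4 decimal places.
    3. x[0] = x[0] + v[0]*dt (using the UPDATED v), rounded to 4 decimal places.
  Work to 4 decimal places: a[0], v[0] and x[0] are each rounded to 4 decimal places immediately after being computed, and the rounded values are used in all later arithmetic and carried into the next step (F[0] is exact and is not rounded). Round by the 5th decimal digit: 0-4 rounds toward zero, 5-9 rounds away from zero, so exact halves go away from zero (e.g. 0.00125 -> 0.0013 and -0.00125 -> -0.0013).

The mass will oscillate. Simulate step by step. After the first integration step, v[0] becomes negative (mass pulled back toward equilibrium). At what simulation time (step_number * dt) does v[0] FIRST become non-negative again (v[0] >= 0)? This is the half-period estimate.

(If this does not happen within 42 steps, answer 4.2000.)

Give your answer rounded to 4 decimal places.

Answer: 1.6000

Derivation:
Step 0: x=[5.7000] v=[0.0000]
Step 1: x=[5.5643] v=[-1.3567]
Step 2: x=[5.2985] v=[-2.6576]
Step 3: x=[4.9136] v=[-3.8492]
Step 4: x=[4.4253] v=[-4.8826]
Step 5: x=[3.8538] v=[-5.7152]
Step 6: x=[3.2225] v=[-6.3129]
Step 7: x=[2.5574] v=[-6.6510]
Step 8: x=[1.8858] v=[-6.7157]
Step 9: x=[1.2354] v=[-6.5043]
Step 10: x=[0.6329] v=[-6.0255]
Step 11: x=[0.1030] v=[-5.2990]
Step 12: x=[-0.3325] v=[-4.3547]
Step 13: x=[-0.6556] v=[-3.2313]
Step 14: x=[-0.8531] v=[-1.9751]
Step 15: x=[-0.9169] v=[-0.6377]
Step 16: x=[-0.8443] v=[0.7259]
First v>=0 after going negative at step 16, time=1.6000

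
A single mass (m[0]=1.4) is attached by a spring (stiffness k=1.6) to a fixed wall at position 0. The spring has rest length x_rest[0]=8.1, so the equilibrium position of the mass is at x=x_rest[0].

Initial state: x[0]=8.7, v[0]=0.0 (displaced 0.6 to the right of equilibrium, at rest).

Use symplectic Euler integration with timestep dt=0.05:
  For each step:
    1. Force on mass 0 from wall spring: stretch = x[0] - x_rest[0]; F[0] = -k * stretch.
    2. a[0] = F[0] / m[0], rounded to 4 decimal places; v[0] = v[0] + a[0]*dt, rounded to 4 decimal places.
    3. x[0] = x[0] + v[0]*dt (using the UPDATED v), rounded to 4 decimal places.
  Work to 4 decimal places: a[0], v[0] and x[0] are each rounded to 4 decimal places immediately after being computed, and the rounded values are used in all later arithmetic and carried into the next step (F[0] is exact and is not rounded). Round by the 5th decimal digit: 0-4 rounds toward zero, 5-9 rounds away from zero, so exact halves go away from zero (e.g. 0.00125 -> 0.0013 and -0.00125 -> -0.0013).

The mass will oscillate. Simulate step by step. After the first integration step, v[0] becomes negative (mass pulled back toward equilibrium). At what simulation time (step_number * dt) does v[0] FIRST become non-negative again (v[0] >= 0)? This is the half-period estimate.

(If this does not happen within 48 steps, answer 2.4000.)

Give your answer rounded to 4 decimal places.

Step 0: x=[8.7000] v=[0.0000]
Step 1: x=[8.6983] v=[-0.0343]
Step 2: x=[8.6949] v=[-0.0685]
Step 3: x=[8.6898] v=[-0.1025]
Step 4: x=[8.6830] v=[-0.1362]
Step 5: x=[8.6745] v=[-0.1695]
Step 6: x=[8.6644] v=[-0.2023]
Step 7: x=[8.6527] v=[-0.2346]
Step 8: x=[8.6394] v=[-0.2662]
Step 9: x=[8.6246] v=[-0.2970]
Step 10: x=[8.6083] v=[-0.3270]
Step 11: x=[8.5905] v=[-0.3560]
Step 12: x=[8.5713] v=[-0.3840]
Step 13: x=[8.5508] v=[-0.4109]
Step 14: x=[8.5290] v=[-0.4367]
Step 15: x=[8.5059] v=[-0.4612]
Step 16: x=[8.4817] v=[-0.4844]
Step 17: x=[8.4564] v=[-0.5062]
Step 18: x=[8.4301] v=[-0.5266]
Step 19: x=[8.4028] v=[-0.5455]
Step 20: x=[8.3747] v=[-0.5628]
Step 21: x=[8.3458] v=[-0.5785]
Step 22: x=[8.3162] v=[-0.5925]
Step 23: x=[8.2860] v=[-0.6049]
Step 24: x=[8.2552] v=[-0.6155]
Step 25: x=[8.2240] v=[-0.6244]
Step 26: x=[8.1924] v=[-0.6315]
Step 27: x=[8.1606] v=[-0.6368]
Step 28: x=[8.1286] v=[-0.6403]
Step 29: x=[8.0965] v=[-0.6419]
Step 30: x=[8.0644] v=[-0.6417]
Step 31: x=[8.0324] v=[-0.6397]
Step 32: x=[8.0006] v=[-0.6358]
Step 33: x=[7.9691] v=[-0.6301]
Step 34: x=[7.9380] v=[-0.6226]
Step 35: x=[7.9073] v=[-0.6133]
Step 36: x=[7.8772] v=[-0.6023]
Step 37: x=[7.8477] v=[-0.5896]
Step 38: x=[7.8189] v=[-0.5752]
Step 39: x=[7.7909] v=[-0.5591]
Step 40: x=[7.7638] v=[-0.5414]
Step 41: x=[7.7377] v=[-0.5222]
Step 42: x=[7.7126] v=[-0.5015]
Step 43: x=[7.6886] v=[-0.4794]
Step 44: x=[7.6658] v=[-0.4559]
Step 45: x=[7.6442] v=[-0.4311]
Step 46: x=[7.6239] v=[-0.4051]
Step 47: x=[7.6050] v=[-0.3779]
Step 48: x=[7.5875] v=[-0.3496]
v[0] did not become non-negative within 48 steps; using fallback time=2.4000

Answer: 2.4000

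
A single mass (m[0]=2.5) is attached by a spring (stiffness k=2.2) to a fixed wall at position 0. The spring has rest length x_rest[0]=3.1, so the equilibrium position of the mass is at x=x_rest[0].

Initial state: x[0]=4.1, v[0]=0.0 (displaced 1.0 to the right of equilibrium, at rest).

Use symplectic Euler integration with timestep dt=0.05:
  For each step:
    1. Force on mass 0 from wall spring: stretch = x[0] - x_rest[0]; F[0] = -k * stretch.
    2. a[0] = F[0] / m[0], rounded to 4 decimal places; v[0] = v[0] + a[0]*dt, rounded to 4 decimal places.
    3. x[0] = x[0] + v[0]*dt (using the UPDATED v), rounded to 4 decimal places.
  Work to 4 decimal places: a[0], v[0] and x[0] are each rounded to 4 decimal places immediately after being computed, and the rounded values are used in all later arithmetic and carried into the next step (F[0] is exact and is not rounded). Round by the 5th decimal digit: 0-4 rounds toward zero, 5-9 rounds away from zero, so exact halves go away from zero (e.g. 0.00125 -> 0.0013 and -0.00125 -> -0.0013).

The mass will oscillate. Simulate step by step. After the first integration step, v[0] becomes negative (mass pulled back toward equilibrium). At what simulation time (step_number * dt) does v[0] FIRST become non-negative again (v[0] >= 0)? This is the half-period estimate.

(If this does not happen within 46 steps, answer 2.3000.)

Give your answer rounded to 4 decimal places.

Answer: 2.3000

Derivation:
Step 0: x=[4.1000] v=[0.0000]
Step 1: x=[4.0978] v=[-0.0440]
Step 2: x=[4.0934] v=[-0.0879]
Step 3: x=[4.0868] v=[-0.1316]
Step 4: x=[4.0781] v=[-0.1750]
Step 5: x=[4.0672] v=[-0.2180]
Step 6: x=[4.0542] v=[-0.2606]
Step 7: x=[4.0391] v=[-0.3026]
Step 8: x=[4.0219] v=[-0.3439]
Step 9: x=[4.0027] v=[-0.3845]
Step 10: x=[3.9815] v=[-0.4242]
Step 11: x=[3.9584] v=[-0.4630]
Step 12: x=[3.9334] v=[-0.5008]
Step 13: x=[3.9065] v=[-0.5375]
Step 14: x=[3.8779] v=[-0.5730]
Step 15: x=[3.8475] v=[-0.6072]
Step 16: x=[3.8155] v=[-0.6401]
Step 17: x=[3.7819] v=[-0.6716]
Step 18: x=[3.7468] v=[-0.7016]
Step 19: x=[3.7103] v=[-0.7301]
Step 20: x=[3.6725] v=[-0.7570]
Step 21: x=[3.6334] v=[-0.7822]
Step 22: x=[3.5931] v=[-0.8057]
Step 23: x=[3.5517] v=[-0.8274]
Step 24: x=[3.5093] v=[-0.8473]
Step 25: x=[3.4660] v=[-0.8653]
Step 26: x=[3.4219] v=[-0.8814]
Step 27: x=[3.3771] v=[-0.8956]
Step 28: x=[3.3317] v=[-0.9078]
Step 29: x=[3.2858] v=[-0.9180]
Step 30: x=[3.2395] v=[-0.9262]
Step 31: x=[3.1929] v=[-0.9323]
Step 32: x=[3.1461] v=[-0.9364]
Step 33: x=[3.0992] v=[-0.9384]
Step 34: x=[3.0523] v=[-0.9384]
Step 35: x=[3.0055] v=[-0.9363]
Step 36: x=[2.9589] v=[-0.9321]
Step 37: x=[2.9126] v=[-0.9259]
Step 38: x=[2.8667] v=[-0.9177]
Step 39: x=[2.8213] v=[-0.9074]
Step 40: x=[2.7765] v=[-0.8951]
Step 41: x=[2.7325] v=[-0.8809]
Step 42: x=[2.6893] v=[-0.8647]
Step 43: x=[2.6470] v=[-0.8466]
Step 44: x=[2.6057] v=[-0.8267]
Step 45: x=[2.5655] v=[-0.8050]
Step 46: x=[2.5264] v=[-0.7815]
v[0] did not become non-negative within 46 steps; using fallback time=2.3000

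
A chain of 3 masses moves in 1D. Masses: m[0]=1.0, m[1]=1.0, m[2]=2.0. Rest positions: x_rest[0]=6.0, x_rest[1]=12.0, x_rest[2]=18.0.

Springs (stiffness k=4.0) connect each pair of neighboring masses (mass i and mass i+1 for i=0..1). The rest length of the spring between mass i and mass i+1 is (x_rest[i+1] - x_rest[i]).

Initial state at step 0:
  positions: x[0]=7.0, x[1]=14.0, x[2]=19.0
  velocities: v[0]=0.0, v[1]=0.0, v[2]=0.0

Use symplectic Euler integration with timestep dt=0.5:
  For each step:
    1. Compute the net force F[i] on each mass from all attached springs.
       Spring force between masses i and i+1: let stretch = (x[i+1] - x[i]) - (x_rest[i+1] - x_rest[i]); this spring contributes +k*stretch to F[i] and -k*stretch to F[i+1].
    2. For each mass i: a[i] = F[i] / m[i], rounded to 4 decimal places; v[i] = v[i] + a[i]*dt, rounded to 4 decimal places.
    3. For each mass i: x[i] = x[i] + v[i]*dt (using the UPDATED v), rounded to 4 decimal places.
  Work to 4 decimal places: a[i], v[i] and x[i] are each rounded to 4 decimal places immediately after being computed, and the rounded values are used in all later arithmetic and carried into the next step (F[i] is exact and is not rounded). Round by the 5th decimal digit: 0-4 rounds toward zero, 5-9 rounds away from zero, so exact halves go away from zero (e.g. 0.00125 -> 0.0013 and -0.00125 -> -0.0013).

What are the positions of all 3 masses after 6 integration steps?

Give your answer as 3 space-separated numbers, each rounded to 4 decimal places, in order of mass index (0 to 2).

Step 0: x=[7.0000 14.0000 19.0000] v=[0.0000 0.0000 0.0000]
Step 1: x=[8.0000 12.0000 19.5000] v=[2.0000 -4.0000 1.0000]
Step 2: x=[7.0000 13.5000 19.2500] v=[-2.0000 3.0000 -0.5000]
Step 3: x=[6.5000 14.2500 19.1250] v=[-1.0000 1.5000 -0.2500]
Step 4: x=[7.7500 12.1250 19.5625] v=[2.5000 -4.2500 0.8750]
Step 5: x=[7.3750 13.0625 19.2813] v=[-0.7500 1.8750 -0.5625]
Step 6: x=[6.6875 14.5313 18.8907] v=[-1.3750 2.9376 -0.7813]

Answer: 6.6875 14.5313 18.8907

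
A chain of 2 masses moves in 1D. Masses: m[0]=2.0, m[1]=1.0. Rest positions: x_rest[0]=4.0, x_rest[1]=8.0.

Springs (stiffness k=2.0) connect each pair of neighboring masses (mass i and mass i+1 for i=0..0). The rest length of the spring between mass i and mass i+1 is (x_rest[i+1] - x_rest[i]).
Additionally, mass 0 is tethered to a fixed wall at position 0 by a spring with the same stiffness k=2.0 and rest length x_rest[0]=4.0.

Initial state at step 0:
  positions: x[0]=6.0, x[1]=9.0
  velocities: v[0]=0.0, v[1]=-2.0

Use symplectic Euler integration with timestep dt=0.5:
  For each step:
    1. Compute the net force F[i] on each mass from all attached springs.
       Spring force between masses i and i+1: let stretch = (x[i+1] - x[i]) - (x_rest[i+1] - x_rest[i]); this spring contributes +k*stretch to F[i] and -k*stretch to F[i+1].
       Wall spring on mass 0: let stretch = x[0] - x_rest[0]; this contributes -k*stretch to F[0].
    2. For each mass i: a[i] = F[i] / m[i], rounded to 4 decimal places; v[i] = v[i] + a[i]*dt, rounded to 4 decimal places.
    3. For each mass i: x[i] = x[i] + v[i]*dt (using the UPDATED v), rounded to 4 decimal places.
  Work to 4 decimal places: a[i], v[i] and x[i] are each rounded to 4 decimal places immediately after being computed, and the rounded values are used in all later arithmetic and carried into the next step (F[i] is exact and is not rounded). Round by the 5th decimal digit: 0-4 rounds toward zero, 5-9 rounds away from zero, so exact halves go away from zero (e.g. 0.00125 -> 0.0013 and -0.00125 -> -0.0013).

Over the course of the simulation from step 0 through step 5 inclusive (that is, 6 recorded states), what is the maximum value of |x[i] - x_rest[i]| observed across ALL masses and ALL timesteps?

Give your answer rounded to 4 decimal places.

Step 0: x=[6.0000 9.0000] v=[0.0000 -2.0000]
Step 1: x=[5.2500 8.5000] v=[-1.5000 -1.0000]
Step 2: x=[4.0000 8.3750] v=[-2.5000 -0.2500]
Step 3: x=[2.8438 8.0625] v=[-2.3125 -0.6250]
Step 4: x=[2.2813 7.1407] v=[-1.1251 -1.8437]
Step 5: x=[2.3633 5.7892] v=[0.1640 -2.7031]
Max displacement = 2.2108

Answer: 2.2108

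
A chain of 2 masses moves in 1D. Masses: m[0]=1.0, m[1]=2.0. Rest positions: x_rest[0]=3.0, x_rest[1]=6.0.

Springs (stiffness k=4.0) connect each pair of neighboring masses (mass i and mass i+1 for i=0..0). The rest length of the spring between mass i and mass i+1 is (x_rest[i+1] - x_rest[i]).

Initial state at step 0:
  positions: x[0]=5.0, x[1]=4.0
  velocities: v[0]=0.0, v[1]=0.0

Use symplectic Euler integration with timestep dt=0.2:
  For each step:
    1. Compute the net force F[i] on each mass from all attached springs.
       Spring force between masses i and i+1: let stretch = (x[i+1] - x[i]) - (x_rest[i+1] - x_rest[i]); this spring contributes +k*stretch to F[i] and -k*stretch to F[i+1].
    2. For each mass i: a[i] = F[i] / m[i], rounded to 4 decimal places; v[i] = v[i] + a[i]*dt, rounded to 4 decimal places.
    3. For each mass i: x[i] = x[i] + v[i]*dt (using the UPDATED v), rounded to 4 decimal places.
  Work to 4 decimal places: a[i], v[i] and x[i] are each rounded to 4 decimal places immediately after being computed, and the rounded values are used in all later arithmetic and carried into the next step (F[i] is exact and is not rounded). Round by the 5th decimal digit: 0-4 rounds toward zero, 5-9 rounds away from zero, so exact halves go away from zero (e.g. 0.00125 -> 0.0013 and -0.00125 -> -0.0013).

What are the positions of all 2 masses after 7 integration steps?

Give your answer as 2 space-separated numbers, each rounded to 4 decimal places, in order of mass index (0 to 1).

Answer: 0.0183 6.4909

Derivation:
Step 0: x=[5.0000 4.0000] v=[0.0000 0.0000]
Step 1: x=[4.3600 4.3200] v=[-3.2000 1.6000]
Step 2: x=[3.2336 4.8832] v=[-5.6320 2.8160]
Step 3: x=[1.8911 5.5544] v=[-6.7123 3.3562]
Step 4: x=[0.6548 6.1726] v=[-6.1817 3.0909]
Step 5: x=[-0.1787 6.5894] v=[-4.1675 2.0838]
Step 6: x=[-0.4093 6.7047] v=[-1.1530 0.5766]
Step 7: x=[0.0183 6.4909] v=[2.1382 -1.0690]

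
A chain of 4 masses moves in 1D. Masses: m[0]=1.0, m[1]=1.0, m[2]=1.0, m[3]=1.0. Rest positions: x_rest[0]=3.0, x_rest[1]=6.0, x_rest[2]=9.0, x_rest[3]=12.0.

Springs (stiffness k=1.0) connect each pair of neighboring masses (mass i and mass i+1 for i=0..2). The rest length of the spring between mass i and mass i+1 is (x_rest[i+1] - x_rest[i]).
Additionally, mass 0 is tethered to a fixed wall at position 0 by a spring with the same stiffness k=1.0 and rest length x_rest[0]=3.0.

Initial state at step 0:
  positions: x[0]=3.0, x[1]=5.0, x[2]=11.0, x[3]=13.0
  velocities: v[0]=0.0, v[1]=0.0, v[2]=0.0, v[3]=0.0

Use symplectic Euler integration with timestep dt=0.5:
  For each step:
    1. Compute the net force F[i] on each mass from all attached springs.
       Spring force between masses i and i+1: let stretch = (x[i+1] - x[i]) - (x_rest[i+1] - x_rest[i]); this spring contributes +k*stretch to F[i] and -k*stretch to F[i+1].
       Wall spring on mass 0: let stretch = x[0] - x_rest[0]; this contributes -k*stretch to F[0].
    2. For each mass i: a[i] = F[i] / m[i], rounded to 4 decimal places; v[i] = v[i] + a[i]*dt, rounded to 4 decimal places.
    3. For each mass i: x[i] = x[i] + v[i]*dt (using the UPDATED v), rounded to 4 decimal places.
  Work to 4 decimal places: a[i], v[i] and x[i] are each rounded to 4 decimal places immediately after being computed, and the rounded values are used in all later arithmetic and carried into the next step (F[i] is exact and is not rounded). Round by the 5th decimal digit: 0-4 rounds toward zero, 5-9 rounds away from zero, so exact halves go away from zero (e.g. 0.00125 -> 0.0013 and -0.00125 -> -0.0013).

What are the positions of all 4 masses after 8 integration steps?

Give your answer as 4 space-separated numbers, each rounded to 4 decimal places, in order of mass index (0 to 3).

Step 0: x=[3.0000 5.0000 11.0000 13.0000] v=[0.0000 0.0000 0.0000 0.0000]
Step 1: x=[2.7500 6.0000 10.0000 13.2500] v=[-0.5000 2.0000 -2.0000 0.5000]
Step 2: x=[2.6250 7.1875 8.8125 13.4375] v=[-0.2500 2.3750 -2.3750 0.3750]
Step 3: x=[2.9844 7.6407 8.3750 13.2188] v=[0.7188 0.9063 -0.8750 -0.4375]
Step 4: x=[3.7618 7.1134 8.9649 12.5391] v=[1.5548 -1.0547 1.1798 -1.3594]
Step 5: x=[4.4367 6.2110 9.9855 11.7159] v=[1.3497 -1.8048 2.0412 -1.6465]
Step 6: x=[4.4460 5.8087 10.4951 11.2101] v=[0.0185 -0.8047 1.0192 -1.0117]
Step 7: x=[3.6844 6.2373 10.0119 11.2755] v=[-1.5232 0.8572 -0.9665 0.1308]
Step 8: x=[2.6399 6.9714 8.9009 11.7750] v=[-2.0890 1.4681 -2.2220 0.9990]

Answer: 2.6399 6.9714 8.9009 11.7750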